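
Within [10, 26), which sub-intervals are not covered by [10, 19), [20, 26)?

After merging, the occupied span is [10, 19), [20, 26).
Complement within [10, 26): [19, 20).

[19, 20)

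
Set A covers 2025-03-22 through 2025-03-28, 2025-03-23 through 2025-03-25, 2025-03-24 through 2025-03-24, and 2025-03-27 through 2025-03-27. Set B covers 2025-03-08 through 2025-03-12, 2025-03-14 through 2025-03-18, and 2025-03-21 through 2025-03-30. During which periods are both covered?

2025-03-22 through 2025-03-28

First set merges to 2025-03-22 through 2025-03-28.
2025-03-22 through 2025-03-28 overlaps B on 2025-03-22 through 2025-03-28.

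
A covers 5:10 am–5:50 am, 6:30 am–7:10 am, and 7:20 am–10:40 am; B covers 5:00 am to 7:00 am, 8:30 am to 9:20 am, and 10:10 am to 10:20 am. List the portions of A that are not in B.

5:10 am–5:50 am: entirely removed.
6:30 am–7:10 am \ B = 7:00 am–7:10 am.
7:20 am–10:40 am \ B = 7:20 am–8:30 am, 9:20 am–10:10 am, 10:20 am–10:40 am.

7:00 am–7:10 am, 7:20 am–8:30 am, 9:20 am–10:10 am, 10:20 am–10:40 am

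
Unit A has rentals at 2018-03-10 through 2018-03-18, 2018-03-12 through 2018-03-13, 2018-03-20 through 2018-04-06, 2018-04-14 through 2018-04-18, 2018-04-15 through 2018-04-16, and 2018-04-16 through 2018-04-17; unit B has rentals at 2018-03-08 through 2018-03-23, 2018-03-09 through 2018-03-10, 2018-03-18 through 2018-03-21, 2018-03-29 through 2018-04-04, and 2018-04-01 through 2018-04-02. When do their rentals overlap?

2018-03-10 through 2018-03-18, 2018-03-20 through 2018-03-23, 2018-03-29 through 2018-04-04

A, merged: 2018-03-10 through 2018-03-18, 2018-03-20 through 2018-04-06, 2018-04-14 through 2018-04-18.
B, merged: 2018-03-08 through 2018-03-23, 2018-03-29 through 2018-04-04.
2018-03-10 through 2018-03-18 ∩ B → 2018-03-10 through 2018-03-18.
2018-03-20 through 2018-04-06 ∩ B → 2018-03-20 through 2018-03-23, 2018-03-29 through 2018-04-04.
2018-04-14 through 2018-04-18 meets no B interval.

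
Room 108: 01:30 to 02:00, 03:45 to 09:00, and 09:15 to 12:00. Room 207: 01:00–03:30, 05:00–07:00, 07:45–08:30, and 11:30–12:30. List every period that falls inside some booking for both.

01:30–02:00 meets the second set on 01:30–02:00.
03:45–09:00 meets the second set on 05:00–07:00, 07:45–08:30.
09:15–12:00 meets the second set on 11:30–12:00.

01:30–02:00, 05:00–07:00, 07:45–08:30, 11:30–12:00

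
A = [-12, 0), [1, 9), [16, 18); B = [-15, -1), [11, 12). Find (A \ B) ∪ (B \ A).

[-15, -12) ∪ [-1, 0) ∪ [1, 9) ∪ [11, 12) ∪ [16, 18)

A but not B: [-1, 0), [1, 9), [16, 18).
B but not A: [-15, -12), [11, 12).
Combining gives A △ B.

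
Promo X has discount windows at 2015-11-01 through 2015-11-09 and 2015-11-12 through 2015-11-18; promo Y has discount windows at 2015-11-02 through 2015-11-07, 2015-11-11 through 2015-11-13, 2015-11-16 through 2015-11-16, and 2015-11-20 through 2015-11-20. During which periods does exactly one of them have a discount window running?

2015-11-01 through 2015-11-01, 2015-11-08 through 2015-11-09, 2015-11-11 through 2015-11-11, 2015-11-14 through 2015-11-15, 2015-11-17 through 2015-11-18, 2015-11-20 through 2015-11-20

Only in the first: 2015-11-01 through 2015-11-01, 2015-11-08 through 2015-11-09, 2015-11-14 through 2015-11-15, 2015-11-17 through 2015-11-18.
Only in the second: 2015-11-11 through 2015-11-11, 2015-11-20 through 2015-11-20.
Together these are the periods covered by exactly one.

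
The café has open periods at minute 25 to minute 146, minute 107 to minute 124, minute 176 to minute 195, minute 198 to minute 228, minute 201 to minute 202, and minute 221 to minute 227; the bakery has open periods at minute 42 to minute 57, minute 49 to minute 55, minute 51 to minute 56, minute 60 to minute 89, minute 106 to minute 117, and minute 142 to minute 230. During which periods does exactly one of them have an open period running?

minute 25 to minute 42, minute 57 to minute 60, minute 89 to minute 106, minute 117 to minute 142, minute 146 to minute 176, minute 195 to minute 198, minute 228 to minute 230

Merge the first list: minute 25 to minute 146, minute 176 to minute 195, minute 198 to minute 228.
Merge the second list: minute 42 to minute 57, minute 60 to minute 89, minute 106 to minute 117, minute 142 to minute 230.
A \ B = minute 25 to minute 42, minute 57 to minute 60, minute 89 to minute 106, minute 117 to minute 142.
B \ A = minute 146 to minute 176, minute 195 to minute 198, minute 228 to minute 230.
Union of the two gives the symmetric difference.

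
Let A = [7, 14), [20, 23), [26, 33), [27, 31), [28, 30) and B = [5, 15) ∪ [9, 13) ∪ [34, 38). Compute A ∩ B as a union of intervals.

[7, 14)

First set merges to [7, 14), [20, 23), [26, 33).
Second set merges to [5, 15), [34, 38).
[7, 14) overlaps B on [7, 14).
[20, 23) falls entirely outside B.
[26, 33) falls entirely outside B.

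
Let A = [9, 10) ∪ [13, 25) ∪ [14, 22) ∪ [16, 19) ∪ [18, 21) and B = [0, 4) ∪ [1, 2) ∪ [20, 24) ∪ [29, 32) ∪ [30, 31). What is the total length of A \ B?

9

Merge the first list: [9, 10), [13, 25).
Merge the second list: [0, 4), [20, 24), [29, 32).
A \ B = [9, 10), [13, 20), [24, 25).
Total: 1 + 7 + 1 = 9.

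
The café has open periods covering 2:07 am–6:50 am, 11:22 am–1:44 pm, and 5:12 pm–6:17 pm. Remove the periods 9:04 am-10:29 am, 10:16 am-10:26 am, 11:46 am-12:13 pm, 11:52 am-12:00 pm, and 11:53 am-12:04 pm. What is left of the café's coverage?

Second set merges to 9:04 am–10:29 am, 11:46 am–12:13 pm.
2:07 am–6:50 am: nothing removed.
11:22 am–1:44 pm \ B = 11:22 am–11:46 am, 12:13 pm–1:44 pm.
5:12 pm–6:17 pm: nothing removed.

2:07 am–6:50 am, 11:22 am–11:46 am, 12:13 pm–1:44 pm, 5:12 pm–6:17 pm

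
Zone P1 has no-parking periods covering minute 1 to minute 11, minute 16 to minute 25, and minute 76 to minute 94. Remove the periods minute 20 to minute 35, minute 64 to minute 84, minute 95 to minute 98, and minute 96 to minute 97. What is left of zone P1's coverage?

minute 1 to minute 11, minute 16 to minute 20, minute 84 to minute 94

Merge the second list: minute 20 to minute 35, minute 64 to minute 84, minute 95 to minute 98.
minute 1 to minute 11: no B overlap → unchanged.
minute 16 to minute 25 minus B → minute 16 to minute 20.
minute 76 to minute 94 minus B → minute 84 to minute 94.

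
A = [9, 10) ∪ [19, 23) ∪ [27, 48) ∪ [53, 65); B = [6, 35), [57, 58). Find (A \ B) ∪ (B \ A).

A \ B = [35, 48), [53, 57), [58, 65).
B \ A = [6, 9), [10, 19), [23, 27).
Union of the two gives the symmetric difference.

[6, 9) ∪ [10, 19) ∪ [23, 27) ∪ [35, 48) ∪ [53, 57) ∪ [58, 65)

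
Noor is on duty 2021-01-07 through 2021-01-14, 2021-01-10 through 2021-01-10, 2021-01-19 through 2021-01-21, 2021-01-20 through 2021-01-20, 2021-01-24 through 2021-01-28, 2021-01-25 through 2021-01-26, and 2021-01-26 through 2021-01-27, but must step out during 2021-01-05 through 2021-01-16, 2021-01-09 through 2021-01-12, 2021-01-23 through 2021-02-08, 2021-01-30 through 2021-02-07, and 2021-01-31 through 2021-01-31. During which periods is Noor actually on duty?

2021-01-19 through 2021-01-21

First set merges to 2021-01-07 through 2021-01-14, 2021-01-19 through 2021-01-21, 2021-01-24 through 2021-01-28.
Second set merges to 2021-01-05 through 2021-01-16, 2021-01-23 through 2021-02-08.
2021-01-07 through 2021-01-14: fully covered by B → removed.
2021-01-19 through 2021-01-21: no B overlap → unchanged.
2021-01-24 through 2021-01-28: fully covered by B → removed.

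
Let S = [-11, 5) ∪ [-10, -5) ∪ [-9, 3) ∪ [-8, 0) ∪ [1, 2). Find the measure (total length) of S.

16

Merged: [-11, 5).
Length: 16.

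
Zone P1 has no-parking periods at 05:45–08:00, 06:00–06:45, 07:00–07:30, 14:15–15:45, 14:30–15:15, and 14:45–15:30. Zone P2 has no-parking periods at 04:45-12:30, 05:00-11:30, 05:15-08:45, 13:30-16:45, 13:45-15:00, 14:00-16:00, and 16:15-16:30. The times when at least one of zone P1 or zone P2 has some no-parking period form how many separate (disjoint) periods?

2

First set merges to 05:45-08:00, 14:15-15:45.
Second set merges to 04:45-12:30, 13:30-16:45.
A ∪ B = 04:45-12:30, 13:30-16:45.
That is 2 disjoint pieces.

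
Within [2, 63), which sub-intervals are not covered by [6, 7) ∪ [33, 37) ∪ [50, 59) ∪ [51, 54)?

[2, 6) ∪ [7, 33) ∪ [37, 50) ∪ [59, 63)

Covered (merged): [6, 7), [33, 37), [50, 59).
Uncovered inside [2, 63): [2, 6), [7, 33), [37, 50), [59, 63).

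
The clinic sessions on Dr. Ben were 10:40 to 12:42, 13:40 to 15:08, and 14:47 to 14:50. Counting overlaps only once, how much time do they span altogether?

Merged: 10:40–12:42, 13:40–15:08.
Lengths: 2 h 2 min + 1 h 28 min = 3 h 30 min.

3 h 30 min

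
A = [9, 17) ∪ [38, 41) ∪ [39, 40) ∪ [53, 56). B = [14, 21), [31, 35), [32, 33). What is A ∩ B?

[14, 17)

First set merges to [9, 17), [38, 41), [53, 56).
Second set merges to [14, 21), [31, 35).
[9, 17) ∩ B → [14, 17).
[38, 41) meets no B interval.
[53, 56) meets no B interval.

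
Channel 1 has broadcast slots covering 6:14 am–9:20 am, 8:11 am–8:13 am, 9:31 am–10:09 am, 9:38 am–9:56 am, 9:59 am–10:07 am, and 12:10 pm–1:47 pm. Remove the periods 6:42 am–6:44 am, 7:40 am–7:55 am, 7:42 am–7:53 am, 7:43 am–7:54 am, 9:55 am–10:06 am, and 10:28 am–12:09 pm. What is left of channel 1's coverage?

A, merged: 6:14 am–9:20 am, 9:31 am–10:09 am, 12:10 pm–1:47 pm.
B, merged: 6:42 am–6:44 am, 7:40 am–7:55 am, 9:55 am–10:06 am, 10:28 am–12:09 pm.
6:14 am–9:20 am \ B = 6:14 am–6:42 am, 6:44 am–7:40 am, 7:55 am–9:20 am.
9:31 am–10:09 am \ B = 9:31 am–9:55 am, 10:06 am–10:09 am.
12:10 pm–1:47 pm: nothing removed.

6:14 am–6:42 am, 6:44 am–7:40 am, 7:55 am–9:20 am, 9:31 am–9:55 am, 10:06 am–10:09 am, 12:10 pm–1:47 pm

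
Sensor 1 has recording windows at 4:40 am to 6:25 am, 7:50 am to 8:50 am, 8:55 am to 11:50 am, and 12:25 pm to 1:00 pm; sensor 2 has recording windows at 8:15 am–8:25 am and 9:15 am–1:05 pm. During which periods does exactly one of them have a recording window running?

Only in the first: 4:40 am-6:25 am, 7:50 am-8:15 am, 8:25 am-8:50 am, 8:55 am-9:15 am.
Only in the second: 11:50 am-12:25 pm, 1:00 pm-1:05 pm.
Together these are the periods covered by exactly one.

4:40 am-6:25 am, 7:50 am-8:15 am, 8:25 am-8:50 am, 8:55 am-9:15 am, 11:50 am-12:25 pm, 1:00 pm-1:05 pm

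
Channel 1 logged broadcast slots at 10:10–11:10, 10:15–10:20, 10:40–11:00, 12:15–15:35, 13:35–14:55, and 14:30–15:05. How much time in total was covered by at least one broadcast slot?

Merged: 10:10–11:10, 12:15–15:35.
Lengths: 1 h + 3 h 20 min = 4 h 20 min.

4 h 20 min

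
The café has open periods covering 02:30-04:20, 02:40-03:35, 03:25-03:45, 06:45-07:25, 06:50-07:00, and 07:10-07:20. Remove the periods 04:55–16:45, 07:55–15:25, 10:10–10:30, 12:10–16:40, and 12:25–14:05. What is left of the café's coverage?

First set merges to 02:30–04:20, 06:45–07:25.
Second set merges to 04:55–16:45.
02:30–04:20: nothing removed.
06:45–07:25: entirely removed.

02:30–04:20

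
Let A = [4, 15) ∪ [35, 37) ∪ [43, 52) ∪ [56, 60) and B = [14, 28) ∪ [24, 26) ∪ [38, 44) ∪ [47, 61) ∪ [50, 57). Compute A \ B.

[4, 14) ∪ [35, 37) ∪ [44, 47)

Second set merges to [14, 28), [38, 44), [47, 61).
[4, 15) \ B = [4, 14).
[35, 37): nothing removed.
[43, 52) \ B = [44, 47).
[56, 60): entirely removed.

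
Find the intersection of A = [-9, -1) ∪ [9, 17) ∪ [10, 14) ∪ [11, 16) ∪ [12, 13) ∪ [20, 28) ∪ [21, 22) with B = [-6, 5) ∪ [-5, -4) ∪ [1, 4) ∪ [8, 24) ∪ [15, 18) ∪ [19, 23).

Merge the first list: [-9, -1), [9, 17), [20, 28).
Merge the second list: [-6, 5), [8, 24).
[-9, -1) meets the second set on [-6, -1).
[9, 17) meets the second set on [9, 17).
[20, 28) meets the second set on [20, 24).

[-6, -1) ∪ [9, 17) ∪ [20, 24)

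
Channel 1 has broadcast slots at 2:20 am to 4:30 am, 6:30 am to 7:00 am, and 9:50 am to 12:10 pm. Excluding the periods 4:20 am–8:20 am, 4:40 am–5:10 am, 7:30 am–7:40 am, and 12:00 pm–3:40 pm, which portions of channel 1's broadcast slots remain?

B, merged: 4:20 am–8:20 am, 12:00 pm–3:40 pm.
2:20 am–4:30 am with B removed leaves 2:20 am–4:20 am.
6:30 am–7:00 am lies entirely inside B → drops out.
9:50 am–12:10 pm with B removed leaves 9:50 am–12:00 pm.

2:20 am–4:20 am, 9:50 am–12:00 pm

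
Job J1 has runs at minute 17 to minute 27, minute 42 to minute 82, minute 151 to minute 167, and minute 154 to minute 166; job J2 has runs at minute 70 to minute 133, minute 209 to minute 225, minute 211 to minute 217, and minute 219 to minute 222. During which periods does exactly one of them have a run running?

Merge the first list: minute 17 to minute 27, minute 42 to minute 82, minute 151 to minute 167.
Merge the second list: minute 70 to minute 133, minute 209 to minute 225.
A \ B = minute 17 to minute 27, minute 42 to minute 70, minute 151 to minute 167.
B \ A = minute 82 to minute 133, minute 209 to minute 225.
Union of the two gives the symmetric difference.

minute 17 to minute 27, minute 42 to minute 70, minute 82 to minute 133, minute 151 to minute 167, minute 209 to minute 225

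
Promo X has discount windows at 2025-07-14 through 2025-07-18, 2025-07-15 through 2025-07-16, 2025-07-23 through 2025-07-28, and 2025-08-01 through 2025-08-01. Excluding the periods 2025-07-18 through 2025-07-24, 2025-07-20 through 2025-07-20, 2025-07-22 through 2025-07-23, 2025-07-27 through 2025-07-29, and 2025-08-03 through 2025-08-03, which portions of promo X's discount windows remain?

2025-07-14 through 2025-07-17, 2025-07-25 through 2025-07-26, 2025-08-01 through 2025-08-01

First set merges to 2025-07-14 through 2025-07-18, 2025-07-23 through 2025-07-28, 2025-08-01 through 2025-08-01.
Second set merges to 2025-07-18 through 2025-07-24, 2025-07-27 through 2025-07-29, 2025-08-03 through 2025-08-03.
2025-07-14 through 2025-07-18 with B removed leaves 2025-07-14 through 2025-07-17.
2025-07-23 through 2025-07-28 with B removed leaves 2025-07-25 through 2025-07-26.
2025-08-01 through 2025-08-01 is untouched.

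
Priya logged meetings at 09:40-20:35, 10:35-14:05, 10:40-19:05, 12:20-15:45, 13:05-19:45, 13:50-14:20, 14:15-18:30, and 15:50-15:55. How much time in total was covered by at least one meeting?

Merged: 09:40–20:35.
Length: 10 h 55 min.

10 h 55 min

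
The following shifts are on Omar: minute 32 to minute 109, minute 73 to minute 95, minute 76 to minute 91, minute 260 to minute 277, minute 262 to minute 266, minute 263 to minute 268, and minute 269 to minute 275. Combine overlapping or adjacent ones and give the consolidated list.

minute 32 to minute 109, minute 260 to minute 277

minute 73 to minute 95 overlaps/touches minute 32 to minute 109 → extend to minute 32 to minute 109.
minute 76 to minute 91 overlaps/touches minute 32 to minute 109 → extend to minute 32 to minute 109.
minute 260 to minute 277 is disjoint → start new block.
minute 262 to minute 266 overlaps/touches minute 260 to minute 277 → extend to minute 260 to minute 277.
minute 263 to minute 268 overlaps/touches minute 260 to minute 277 → extend to minute 260 to minute 277.
minute 269 to minute 275 overlaps/touches minute 260 to minute 277 → extend to minute 260 to minute 277.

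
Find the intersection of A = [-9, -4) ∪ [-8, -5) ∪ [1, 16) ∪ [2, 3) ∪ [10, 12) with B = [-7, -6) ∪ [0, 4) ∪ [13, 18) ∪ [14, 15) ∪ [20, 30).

[-7, -6) ∪ [1, 4) ∪ [13, 16)

A, merged: [-9, -4), [1, 16).
B, merged: [-7, -6), [0, 4), [13, 18), [20, 30).
[-9, -4) ∩ B → [-7, -6).
[1, 16) ∩ B → [1, 4), [13, 16).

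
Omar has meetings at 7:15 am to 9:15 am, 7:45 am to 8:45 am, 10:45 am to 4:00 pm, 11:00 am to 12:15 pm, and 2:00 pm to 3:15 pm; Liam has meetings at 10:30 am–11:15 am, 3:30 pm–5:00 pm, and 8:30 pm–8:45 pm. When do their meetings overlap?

10:45 am–11:15 am, 3:30 pm–4:00 pm

First set merges to 7:15 am–9:15 am, 10:45 am–4:00 pm.
7:15 am–9:15 am falls entirely outside B.
10:45 am–4:00 pm overlaps B on 10:45 am–11:15 am, 3:30 pm–4:00 pm.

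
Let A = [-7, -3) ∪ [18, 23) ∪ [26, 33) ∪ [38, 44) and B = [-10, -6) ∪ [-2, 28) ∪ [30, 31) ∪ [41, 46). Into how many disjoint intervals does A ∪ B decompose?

3

A ∪ B = [-10, -3), [-2, 33), [38, 46).
That is 3 disjoint pieces.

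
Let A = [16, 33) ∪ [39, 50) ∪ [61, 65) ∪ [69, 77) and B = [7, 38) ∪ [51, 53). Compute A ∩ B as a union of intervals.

[16, 33)

[16, 33) meets the second set on [16, 33).
[39, 50): no overlap with the second set.
[61, 65): no overlap with the second set.
[69, 77): no overlap with the second set.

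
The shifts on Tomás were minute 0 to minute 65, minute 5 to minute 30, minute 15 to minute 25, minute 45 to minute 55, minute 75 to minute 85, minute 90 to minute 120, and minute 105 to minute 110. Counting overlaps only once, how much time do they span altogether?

Merged: minute 0 to minute 65, minute 75 to minute 85, minute 90 to minute 120.
Lengths: 65 minutes + 10 minutes + 30 minutes = 105 minutes.

105 minutes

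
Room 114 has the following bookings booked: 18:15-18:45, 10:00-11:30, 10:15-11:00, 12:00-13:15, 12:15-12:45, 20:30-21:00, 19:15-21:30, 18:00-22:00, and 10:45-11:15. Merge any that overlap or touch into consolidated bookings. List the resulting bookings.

Sort by start: 10:00–11:30, 10:15–11:00, 10:45–11:15, 12:00–13:15, 12:15–12:45, 18:00–22:00, 18:15–18:45, 19:15–21:30, 20:30–21:00.
10:15–11:00 overlaps/touches 10:00–11:30 → extend to 10:00–11:30.
10:45–11:15 overlaps/touches 10:00–11:30 → extend to 10:00–11:30.
12:00–13:15 is disjoint → start new block.
12:15–12:45 overlaps/touches 12:00–13:15 → extend to 12:00–13:15.
18:00–22:00 is disjoint → start new block.
18:15–18:45 overlaps/touches 18:00–22:00 → extend to 18:00–22:00.
19:15–21:30 overlaps/touches 18:00–22:00 → extend to 18:00–22:00.
20:30–21:00 overlaps/touches 18:00–22:00 → extend to 18:00–22:00.

10:00–11:30, 12:00–13:15, 18:00–22:00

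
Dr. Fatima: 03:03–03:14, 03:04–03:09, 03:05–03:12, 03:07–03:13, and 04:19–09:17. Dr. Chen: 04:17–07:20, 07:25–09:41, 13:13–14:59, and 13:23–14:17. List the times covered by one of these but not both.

03:03–03:14, 04:17–04:19, 07:20–07:25, 09:17–09:41, 13:13–14:59

First set merges to 03:03–03:14, 04:19–09:17.
Second set merges to 04:17–07:20, 07:25–09:41, 13:13–14:59.
A \ B = 03:03–03:14, 07:20–07:25.
B \ A = 04:17–04:19, 09:17–09:41, 13:13–14:59.
Union of the two gives the symmetric difference.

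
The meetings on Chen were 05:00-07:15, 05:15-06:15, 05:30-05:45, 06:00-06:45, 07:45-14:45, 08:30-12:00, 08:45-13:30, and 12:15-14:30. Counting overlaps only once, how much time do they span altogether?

9 h 15 min

Merged: 05:00–07:15, 07:45–14:45.
Lengths: 2 h 15 min + 7 h = 9 h 15 min.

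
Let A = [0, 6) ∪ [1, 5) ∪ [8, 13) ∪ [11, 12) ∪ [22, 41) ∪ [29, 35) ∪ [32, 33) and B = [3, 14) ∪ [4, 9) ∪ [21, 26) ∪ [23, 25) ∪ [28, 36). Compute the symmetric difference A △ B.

[0, 3) ∪ [6, 8) ∪ [13, 14) ∪ [21, 22) ∪ [26, 28) ∪ [36, 41)

Merge the first list: [0, 6), [8, 13), [22, 41).
Merge the second list: [3, 14), [21, 26), [28, 36).
A but not B: [0, 3), [26, 28), [36, 41).
B but not A: [6, 8), [13, 14), [21, 22).
Combining gives A △ B.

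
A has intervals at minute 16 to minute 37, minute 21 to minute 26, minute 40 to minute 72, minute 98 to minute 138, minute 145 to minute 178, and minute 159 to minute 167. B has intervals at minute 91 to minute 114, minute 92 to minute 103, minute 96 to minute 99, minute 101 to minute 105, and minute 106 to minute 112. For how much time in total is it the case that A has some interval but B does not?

110 minutes

First set merges to minute 16 to minute 37, minute 40 to minute 72, minute 98 to minute 138, minute 145 to minute 178.
Second set merges to minute 91 to minute 114.
A \ B = minute 16 to minute 37, minute 40 to minute 72, minute 114 to minute 138, minute 145 to minute 178.
Total: 21 minutes + 32 minutes + 24 minutes + 33 minutes = 110 minutes.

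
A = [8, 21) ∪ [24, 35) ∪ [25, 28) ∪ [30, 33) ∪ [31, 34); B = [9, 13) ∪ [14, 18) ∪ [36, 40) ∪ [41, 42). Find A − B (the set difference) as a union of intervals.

First set merges to [8, 21), [24, 35).
[8, 21) minus B → [8, 9), [13, 14), [18, 21).
[24, 35): no B overlap → unchanged.

[8, 9) ∪ [13, 14) ∪ [18, 21) ∪ [24, 35)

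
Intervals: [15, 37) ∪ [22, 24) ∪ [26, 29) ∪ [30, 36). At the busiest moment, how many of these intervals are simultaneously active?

2

At 22, 2 of the intervals are simultaneously active.
No point has more.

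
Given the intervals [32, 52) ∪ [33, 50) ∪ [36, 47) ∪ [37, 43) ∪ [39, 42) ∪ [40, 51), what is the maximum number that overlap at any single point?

6

Sweep endpoints in order; track running count of active intervals.
Peak of 6 reached at 40.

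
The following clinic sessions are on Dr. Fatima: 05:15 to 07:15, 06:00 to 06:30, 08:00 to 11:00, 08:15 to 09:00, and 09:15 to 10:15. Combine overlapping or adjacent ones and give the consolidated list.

05:15–07:15, 08:00–11:00

06:00–06:30 overlaps/touches 05:15–07:15 → extend to 05:15–07:15.
08:00–11:00 is disjoint → start new block.
08:15–09:00 overlaps/touches 08:00–11:00 → extend to 08:00–11:00.
09:15–10:15 overlaps/touches 08:00–11:00 → extend to 08:00–11:00.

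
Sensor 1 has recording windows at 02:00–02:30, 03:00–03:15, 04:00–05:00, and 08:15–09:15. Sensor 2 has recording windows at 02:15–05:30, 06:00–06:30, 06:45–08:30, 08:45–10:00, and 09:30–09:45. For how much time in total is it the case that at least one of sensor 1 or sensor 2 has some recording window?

Second set merges to 02:15-05:30, 06:00-06:30, 06:45-08:30, 08:45-10:00.
A ∪ B = 02:00-05:30, 06:00-06:30, 06:45-10:00.
Total: 3 h 30 min + 30 min + 3 h 15 min = 7 h 15 min.

7 h 15 min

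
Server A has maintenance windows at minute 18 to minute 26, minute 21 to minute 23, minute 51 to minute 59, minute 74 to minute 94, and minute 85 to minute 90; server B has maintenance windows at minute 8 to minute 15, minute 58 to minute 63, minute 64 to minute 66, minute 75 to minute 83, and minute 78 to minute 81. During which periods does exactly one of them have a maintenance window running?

minute 8 to minute 15, minute 18 to minute 26, minute 51 to minute 58, minute 59 to minute 63, minute 64 to minute 66, minute 74 to minute 75, minute 83 to minute 94

First set merges to minute 18 to minute 26, minute 51 to minute 59, minute 74 to minute 94.
Second set merges to minute 8 to minute 15, minute 58 to minute 63, minute 64 to minute 66, minute 75 to minute 83.
A but not B: minute 18 to minute 26, minute 51 to minute 58, minute 74 to minute 75, minute 83 to minute 94.
B but not A: minute 8 to minute 15, minute 59 to minute 63, minute 64 to minute 66.
Combining gives A △ B.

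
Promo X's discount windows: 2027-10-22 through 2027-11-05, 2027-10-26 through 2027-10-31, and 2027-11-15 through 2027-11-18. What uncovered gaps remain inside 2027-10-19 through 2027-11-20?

2027-10-19 through 2027-10-21, 2027-11-06 through 2027-11-14, 2027-11-19 through 2027-11-20

Covered (merged): 2027-10-22 through 2027-11-05, 2027-11-15 through 2027-11-18.
Gaps within 2027-10-19 through 2027-11-20: 2027-10-19 through 2027-10-21, 2027-11-06 through 2027-11-14, 2027-11-19 through 2027-11-20.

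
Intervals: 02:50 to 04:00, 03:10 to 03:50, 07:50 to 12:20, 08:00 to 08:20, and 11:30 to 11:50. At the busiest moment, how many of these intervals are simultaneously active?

Walk the sorted start/end points keeping a running depth.
The depth first hits 2 at 03:10.

2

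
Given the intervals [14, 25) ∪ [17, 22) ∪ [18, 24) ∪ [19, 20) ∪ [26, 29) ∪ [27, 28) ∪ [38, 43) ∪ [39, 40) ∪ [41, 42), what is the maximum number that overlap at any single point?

At 19, 4 of the intervals are simultaneously active.
No point has more.

4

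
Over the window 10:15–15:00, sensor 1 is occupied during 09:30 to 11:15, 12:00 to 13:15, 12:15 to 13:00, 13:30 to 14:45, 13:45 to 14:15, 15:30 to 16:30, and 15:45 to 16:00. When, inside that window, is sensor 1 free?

11:15–12:00, 13:15–13:30, 14:45–15:00

The merged coverage is 09:30–11:15, 12:00–13:15, 13:30–14:45, 15:30–16:30.
Complement within 10:15–15:00: 11:15–12:00, 13:15–13:30, 14:45–15:00.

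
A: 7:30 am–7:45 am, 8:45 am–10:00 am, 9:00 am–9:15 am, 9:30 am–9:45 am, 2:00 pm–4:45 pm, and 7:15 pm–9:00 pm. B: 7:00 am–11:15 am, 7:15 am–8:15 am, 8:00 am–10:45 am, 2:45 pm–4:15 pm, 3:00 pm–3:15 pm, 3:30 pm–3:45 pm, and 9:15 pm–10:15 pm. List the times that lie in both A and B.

7:30 am-7:45 am, 8:45 am-10:00 am, 2:45 pm-4:15 pm

First set merges to 7:30 am-7:45 am, 8:45 am-10:00 am, 2:00 pm-4:45 pm, 7:15 pm-9:00 pm.
Second set merges to 7:00 am-11:15 am, 2:45 pm-4:15 pm, 9:15 pm-10:15 pm.
7:30 am-7:45 am ∩ B → 7:30 am-7:45 am.
8:45 am-10:00 am ∩ B → 8:45 am-10:00 am.
2:00 pm-4:45 pm ∩ B → 2:45 pm-4:15 pm.
7:15 pm-9:00 pm meets no B interval.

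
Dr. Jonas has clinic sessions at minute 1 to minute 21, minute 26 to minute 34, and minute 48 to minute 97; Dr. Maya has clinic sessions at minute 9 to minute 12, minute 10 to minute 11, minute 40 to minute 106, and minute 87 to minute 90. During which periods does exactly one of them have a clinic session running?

minute 1 to minute 9, minute 12 to minute 21, minute 26 to minute 34, minute 40 to minute 48, minute 97 to minute 106

Merge the second list: minute 9 to minute 12, minute 40 to minute 106.
A \ B = minute 1 to minute 9, minute 12 to minute 21, minute 26 to minute 34.
B \ A = minute 40 to minute 48, minute 97 to minute 106.
Union of the two gives the symmetric difference.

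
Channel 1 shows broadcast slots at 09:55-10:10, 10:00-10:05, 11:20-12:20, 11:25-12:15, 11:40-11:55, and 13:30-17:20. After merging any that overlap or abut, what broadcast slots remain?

09:55–10:10, 11:20–12:20, 13:30–17:20

10:00–10:05 overlaps/touches 09:55–10:10 → extend to 09:55–10:10.
11:20–12:20 is disjoint → start new block.
11:25–12:15 overlaps/touches 11:20–12:20 → extend to 11:20–12:20.
11:40–11:55 overlaps/touches 11:20–12:20 → extend to 11:20–12:20.
13:30–17:20 is disjoint → start new block.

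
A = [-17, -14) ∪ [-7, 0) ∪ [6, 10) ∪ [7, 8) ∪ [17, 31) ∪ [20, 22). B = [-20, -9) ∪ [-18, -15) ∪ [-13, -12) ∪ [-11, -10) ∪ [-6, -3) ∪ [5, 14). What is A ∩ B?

A, merged: [-17, -14), [-7, 0), [6, 10), [17, 31).
B, merged: [-20, -9), [-6, -3), [5, 14).
[-17, -14) meets the second set on [-17, -14).
[-7, 0) meets the second set on [-6, -3).
[6, 10) meets the second set on [6, 10).
[17, 31): no overlap with the second set.

[-17, -14) ∪ [-6, -3) ∪ [6, 10)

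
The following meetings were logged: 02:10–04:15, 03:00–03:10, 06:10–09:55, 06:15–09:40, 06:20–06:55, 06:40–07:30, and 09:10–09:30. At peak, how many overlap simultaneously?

4

Walk the sorted start/end points keeping a running depth.
The depth first hits 4 at 06:40.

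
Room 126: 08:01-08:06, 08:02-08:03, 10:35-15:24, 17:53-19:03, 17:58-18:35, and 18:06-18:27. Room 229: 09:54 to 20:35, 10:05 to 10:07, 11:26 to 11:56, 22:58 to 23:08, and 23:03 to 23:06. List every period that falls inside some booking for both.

10:35-15:24, 17:53-19:03

First set merges to 08:01-08:06, 10:35-15:24, 17:53-19:03.
Second set merges to 09:54-20:35, 22:58-23:08.
08:01-08:06 falls entirely outside B.
10:35-15:24 overlaps B on 10:35-15:24.
17:53-19:03 overlaps B on 17:53-19:03.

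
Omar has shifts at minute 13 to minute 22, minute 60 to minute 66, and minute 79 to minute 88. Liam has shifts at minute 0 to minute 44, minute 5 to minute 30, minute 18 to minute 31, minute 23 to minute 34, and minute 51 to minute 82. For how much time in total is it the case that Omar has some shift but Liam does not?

6 minutes

Merge the second list: minute 0 to minute 44, minute 51 to minute 82.
A \ B = minute 82 to minute 88.
Total: 6 minutes.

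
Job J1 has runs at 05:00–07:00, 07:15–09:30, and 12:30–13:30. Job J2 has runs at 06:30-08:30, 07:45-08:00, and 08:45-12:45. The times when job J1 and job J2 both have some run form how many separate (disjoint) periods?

Second set merges to 06:30–08:30, 08:45–12:45.
A ∩ B = 06:30–07:00, 07:15–08:30, 08:45–09:30, 12:30–12:45.
That is 4 disjoint pieces.

4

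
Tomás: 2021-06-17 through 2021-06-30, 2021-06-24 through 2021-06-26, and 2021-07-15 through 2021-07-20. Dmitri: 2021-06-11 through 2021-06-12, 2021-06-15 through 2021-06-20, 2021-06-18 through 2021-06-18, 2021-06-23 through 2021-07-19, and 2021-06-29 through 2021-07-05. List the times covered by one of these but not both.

A, merged: 2021-06-17 through 2021-06-30, 2021-07-15 through 2021-07-20.
B, merged: 2021-06-11 through 2021-06-12, 2021-06-15 through 2021-06-20, 2021-06-23 through 2021-07-19.
Only in the first: 2021-06-21 through 2021-06-22, 2021-07-20 through 2021-07-20.
Only in the second: 2021-06-11 through 2021-06-12, 2021-06-15 through 2021-06-16, 2021-07-01 through 2021-07-14.
Together these are the periods covered by exactly one.

2021-06-11 through 2021-06-12, 2021-06-15 through 2021-06-16, 2021-06-21 through 2021-06-22, 2021-07-01 through 2021-07-14, 2021-07-20 through 2021-07-20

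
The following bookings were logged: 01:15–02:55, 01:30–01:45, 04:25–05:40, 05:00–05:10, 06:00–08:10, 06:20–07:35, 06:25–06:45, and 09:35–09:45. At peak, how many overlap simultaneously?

3

Sweep endpoints in order; track running count of active intervals.
Peak of 3 reached at 06:25.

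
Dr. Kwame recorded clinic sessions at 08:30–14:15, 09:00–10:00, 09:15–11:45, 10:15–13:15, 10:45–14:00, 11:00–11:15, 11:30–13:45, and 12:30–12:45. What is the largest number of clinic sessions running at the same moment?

5

Sweep endpoints in order; track running count of active intervals.
Peak of 5 reached at 11:00.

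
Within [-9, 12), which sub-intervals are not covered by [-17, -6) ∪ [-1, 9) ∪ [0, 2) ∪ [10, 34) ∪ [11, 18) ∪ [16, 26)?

The merged coverage is [-17, -6), [-1, 9), [10, 34).
Uncovered inside [-9, 12): [-6, -1), [9, 10).

[-6, -1) ∪ [9, 10)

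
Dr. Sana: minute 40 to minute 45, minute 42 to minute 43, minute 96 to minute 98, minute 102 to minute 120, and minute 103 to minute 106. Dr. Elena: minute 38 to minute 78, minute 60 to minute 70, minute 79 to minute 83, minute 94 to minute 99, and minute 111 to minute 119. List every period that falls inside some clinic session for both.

minute 40 to minute 45, minute 96 to minute 98, minute 111 to minute 119

A, merged: minute 40 to minute 45, minute 96 to minute 98, minute 102 to minute 120.
B, merged: minute 38 to minute 78, minute 79 to minute 83, minute 94 to minute 99, minute 111 to minute 119.
minute 40 to minute 45 overlaps B on minute 40 to minute 45.
minute 96 to minute 98 overlaps B on minute 96 to minute 98.
minute 102 to minute 120 overlaps B on minute 111 to minute 119.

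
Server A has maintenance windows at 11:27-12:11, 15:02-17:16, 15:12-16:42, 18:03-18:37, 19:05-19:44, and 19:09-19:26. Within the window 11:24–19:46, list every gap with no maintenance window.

Covered (merged): 11:27–12:11, 15:02–17:16, 18:03–18:37, 19:05–19:44.
Uncovered inside 11:24–19:46: 11:24–11:27, 12:11–15:02, 17:16–18:03, 18:37–19:05, 19:44–19:46.

11:24–11:27, 12:11–15:02, 17:16–18:03, 18:37–19:05, 19:44–19:46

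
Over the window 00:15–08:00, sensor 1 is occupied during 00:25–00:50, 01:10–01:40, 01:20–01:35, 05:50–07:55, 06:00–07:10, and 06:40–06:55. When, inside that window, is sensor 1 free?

Covered (merged): 00:25–00:50, 01:10–01:40, 05:50–07:55.
Complement within 00:15–08:00: 00:15–00:25, 00:50–01:10, 01:40–05:50, 07:55–08:00.

00:15–00:25, 00:50–01:10, 01:40–05:50, 07:55–08:00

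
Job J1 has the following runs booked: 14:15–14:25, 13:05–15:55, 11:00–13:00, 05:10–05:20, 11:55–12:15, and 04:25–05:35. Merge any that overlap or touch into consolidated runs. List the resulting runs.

04:25-05:35, 11:00-13:00, 13:05-15:55

Sort by start: 04:25-05:35, 05:10-05:20, 11:00-13:00, 11:55-12:15, 13:05-15:55, 14:15-14:25.
05:10-05:20 overlaps/touches 04:25-05:35 → extend to 04:25-05:35.
11:00-13:00 is disjoint → start new block.
11:55-12:15 overlaps/touches 11:00-13:00 → extend to 11:00-13:00.
13:05-15:55 is disjoint → start new block.
14:15-14:25 overlaps/touches 13:05-15:55 → extend to 13:05-15:55.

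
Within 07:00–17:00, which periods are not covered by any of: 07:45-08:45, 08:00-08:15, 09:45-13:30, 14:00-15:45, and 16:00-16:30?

The merged coverage is 07:45–08:45, 09:45–13:30, 14:00–15:45, 16:00–16:30.
Gaps within 07:00–17:00: 07:00–07:45, 08:45–09:45, 13:30–14:00, 15:45–16:00, 16:30–17:00.

07:00–07:45, 08:45–09:45, 13:30–14:00, 15:45–16:00, 16:30–17:00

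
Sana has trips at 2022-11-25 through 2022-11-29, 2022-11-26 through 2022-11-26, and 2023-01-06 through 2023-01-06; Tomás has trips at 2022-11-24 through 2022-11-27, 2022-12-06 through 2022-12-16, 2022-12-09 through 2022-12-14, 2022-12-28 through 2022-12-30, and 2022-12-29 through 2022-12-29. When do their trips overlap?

2022-11-25 through 2022-11-27

A, merged: 2022-11-25 through 2022-11-29, 2023-01-06 through 2023-01-06.
B, merged: 2022-11-24 through 2022-11-27, 2022-12-06 through 2022-12-16, 2022-12-28 through 2022-12-30.
2022-11-25 through 2022-11-29 meets the second set on 2022-11-25 through 2022-11-27.
2023-01-06 through 2023-01-06: no overlap with the second set.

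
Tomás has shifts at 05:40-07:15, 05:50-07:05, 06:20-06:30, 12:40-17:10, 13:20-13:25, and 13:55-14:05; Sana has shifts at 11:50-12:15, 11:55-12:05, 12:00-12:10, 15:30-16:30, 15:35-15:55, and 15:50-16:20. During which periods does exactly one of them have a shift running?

05:40–07:15, 11:50–12:15, 12:40–15:30, 16:30–17:10

Merge the first list: 05:40–07:15, 12:40–17:10.
Merge the second list: 11:50–12:15, 15:30–16:30.
Only in the first: 05:40–07:15, 12:40–15:30, 16:30–17:10.
Only in the second: 11:50–12:15.
Together these are the periods covered by exactly one.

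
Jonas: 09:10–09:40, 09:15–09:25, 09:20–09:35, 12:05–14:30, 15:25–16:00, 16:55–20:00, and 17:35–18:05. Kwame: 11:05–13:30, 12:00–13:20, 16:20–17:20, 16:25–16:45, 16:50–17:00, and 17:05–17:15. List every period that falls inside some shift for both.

12:05–13:30, 16:55–17:20

First set merges to 09:10–09:40, 12:05–14:30, 15:25–16:00, 16:55–20:00.
Second set merges to 11:05–13:30, 16:20–17:20.
09:10–09:40: no overlap with the second set.
12:05–14:30 meets the second set on 12:05–13:30.
15:25–16:00: no overlap with the second set.
16:55–20:00 meets the second set on 16:55–17:20.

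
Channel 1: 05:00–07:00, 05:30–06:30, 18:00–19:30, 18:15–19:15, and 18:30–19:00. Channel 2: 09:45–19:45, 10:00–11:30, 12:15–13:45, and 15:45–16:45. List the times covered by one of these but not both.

05:00-07:00, 09:45-18:00, 19:30-19:45

A, merged: 05:00-07:00, 18:00-19:30.
B, merged: 09:45-19:45.
A but not B: 05:00-07:00.
B but not A: 09:45-18:00, 19:30-19:45.
Combining gives A △ B.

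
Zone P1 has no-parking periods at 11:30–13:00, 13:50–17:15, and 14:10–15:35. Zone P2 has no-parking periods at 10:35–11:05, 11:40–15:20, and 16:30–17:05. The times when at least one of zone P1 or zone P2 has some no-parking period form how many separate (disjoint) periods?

2

Merge the first list: 11:30–13:00, 13:50–17:15.
A ∪ B = 10:35–11:05, 11:30–17:15.
That is 2 disjoint pieces.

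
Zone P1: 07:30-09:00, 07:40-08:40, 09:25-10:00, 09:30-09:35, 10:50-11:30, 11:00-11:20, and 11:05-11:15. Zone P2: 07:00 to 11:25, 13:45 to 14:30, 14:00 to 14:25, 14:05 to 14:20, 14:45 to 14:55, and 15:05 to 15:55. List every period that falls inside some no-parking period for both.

First set merges to 07:30–09:00, 09:25–10:00, 10:50–11:30.
Second set merges to 07:00–11:25, 13:45–14:30, 14:45–14:55, 15:05–15:55.
07:30–09:00 overlaps B on 07:30–09:00.
09:25–10:00 overlaps B on 09:25–10:00.
10:50–11:30 overlaps B on 10:50–11:25.

07:30–09:00, 09:25–10:00, 10:50–11:25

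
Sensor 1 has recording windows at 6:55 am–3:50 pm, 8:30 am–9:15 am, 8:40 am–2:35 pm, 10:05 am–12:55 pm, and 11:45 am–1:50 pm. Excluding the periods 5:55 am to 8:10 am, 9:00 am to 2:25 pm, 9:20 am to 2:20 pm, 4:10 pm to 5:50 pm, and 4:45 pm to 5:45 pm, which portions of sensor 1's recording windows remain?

Merge the first list: 6:55 am–3:50 pm.
Merge the second list: 5:55 am–8:10 am, 9:00 am–2:25 pm, 4:10 pm–5:50 pm.
6:55 am–3:50 pm \ B = 8:10 am–9:00 am, 2:25 pm–3:50 pm.

8:10 am–9:00 am, 2:25 pm–3:50 pm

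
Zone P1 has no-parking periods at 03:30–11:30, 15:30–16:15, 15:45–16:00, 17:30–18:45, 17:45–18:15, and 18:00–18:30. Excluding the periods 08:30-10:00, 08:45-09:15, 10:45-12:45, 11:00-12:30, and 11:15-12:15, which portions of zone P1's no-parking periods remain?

First set merges to 03:30–11:30, 15:30–16:15, 17:30–18:45.
Second set merges to 08:30–10:00, 10:45–12:45.
03:30–11:30 \ B = 03:30–08:30, 10:00–10:45.
15:30–16:15: nothing removed.
17:30–18:45: nothing removed.

03:30–08:30, 10:00–10:45, 15:30–16:15, 17:30–18:45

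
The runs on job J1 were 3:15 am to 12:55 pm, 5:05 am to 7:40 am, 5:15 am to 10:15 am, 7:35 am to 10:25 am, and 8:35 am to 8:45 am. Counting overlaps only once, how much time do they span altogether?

9 h 40 min

Merged: 3:15 am–12:55 pm.
Length: 9 h 40 min.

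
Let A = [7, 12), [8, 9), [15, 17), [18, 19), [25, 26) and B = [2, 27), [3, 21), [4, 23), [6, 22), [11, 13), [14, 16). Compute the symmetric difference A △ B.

[2, 7) ∪ [12, 15) ∪ [17, 18) ∪ [19, 25) ∪ [26, 27)

A, merged: [7, 12), [15, 17), [18, 19), [25, 26).
B, merged: [2, 27).
Only in the first: none.
Only in the second: [2, 7), [12, 15), [17, 18), [19, 25), [26, 27).
Together these are the periods covered by exactly one.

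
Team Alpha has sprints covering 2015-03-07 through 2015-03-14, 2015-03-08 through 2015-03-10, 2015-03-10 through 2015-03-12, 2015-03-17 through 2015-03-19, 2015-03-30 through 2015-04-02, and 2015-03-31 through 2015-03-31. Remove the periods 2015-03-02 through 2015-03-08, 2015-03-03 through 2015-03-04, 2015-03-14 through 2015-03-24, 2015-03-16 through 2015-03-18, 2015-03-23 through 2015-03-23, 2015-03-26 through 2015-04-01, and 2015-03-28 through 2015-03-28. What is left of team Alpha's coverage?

2015-03-09 through 2015-03-13, 2015-04-02 through 2015-04-02

First set merges to 2015-03-07 through 2015-03-14, 2015-03-17 through 2015-03-19, 2015-03-30 through 2015-04-02.
Second set merges to 2015-03-02 through 2015-03-08, 2015-03-14 through 2015-03-24, 2015-03-26 through 2015-04-01.
2015-03-07 through 2015-03-14 with B removed leaves 2015-03-09 through 2015-03-13.
2015-03-17 through 2015-03-19 lies entirely inside B → drops out.
2015-03-30 through 2015-04-02 with B removed leaves 2015-04-02 through 2015-04-02.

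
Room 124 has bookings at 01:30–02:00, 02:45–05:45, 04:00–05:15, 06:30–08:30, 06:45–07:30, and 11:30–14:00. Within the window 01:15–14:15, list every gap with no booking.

01:15-01:30, 02:00-02:45, 05:45-06:30, 08:30-11:30, 14:00-14:15

The merged coverage is 01:30-02:00, 02:45-05:45, 06:30-08:30, 11:30-14:00.
Complement within 01:15-14:15: 01:15-01:30, 02:00-02:45, 05:45-06:30, 08:30-11:30, 14:00-14:15.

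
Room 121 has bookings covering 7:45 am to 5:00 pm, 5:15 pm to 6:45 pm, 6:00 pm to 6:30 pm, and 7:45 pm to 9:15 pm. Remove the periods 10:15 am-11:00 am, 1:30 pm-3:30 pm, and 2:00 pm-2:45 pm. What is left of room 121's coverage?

First set merges to 7:45 am–5:00 pm, 5:15 pm–6:45 pm, 7:45 pm–9:15 pm.
Second set merges to 10:15 am–11:00 am, 1:30 pm–3:30 pm.
7:45 am–5:00 pm minus B → 7:45 am–10:15 am, 11:00 am–1:30 pm, 3:30 pm–5:00 pm.
5:15 pm–6:45 pm: no B overlap → unchanged.
7:45 pm–9:15 pm: no B overlap → unchanged.

7:45 am–10:15 am, 11:00 am–1:30 pm, 3:30 pm–5:00 pm, 5:15 pm–6:45 pm, 7:45 pm–9:15 pm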